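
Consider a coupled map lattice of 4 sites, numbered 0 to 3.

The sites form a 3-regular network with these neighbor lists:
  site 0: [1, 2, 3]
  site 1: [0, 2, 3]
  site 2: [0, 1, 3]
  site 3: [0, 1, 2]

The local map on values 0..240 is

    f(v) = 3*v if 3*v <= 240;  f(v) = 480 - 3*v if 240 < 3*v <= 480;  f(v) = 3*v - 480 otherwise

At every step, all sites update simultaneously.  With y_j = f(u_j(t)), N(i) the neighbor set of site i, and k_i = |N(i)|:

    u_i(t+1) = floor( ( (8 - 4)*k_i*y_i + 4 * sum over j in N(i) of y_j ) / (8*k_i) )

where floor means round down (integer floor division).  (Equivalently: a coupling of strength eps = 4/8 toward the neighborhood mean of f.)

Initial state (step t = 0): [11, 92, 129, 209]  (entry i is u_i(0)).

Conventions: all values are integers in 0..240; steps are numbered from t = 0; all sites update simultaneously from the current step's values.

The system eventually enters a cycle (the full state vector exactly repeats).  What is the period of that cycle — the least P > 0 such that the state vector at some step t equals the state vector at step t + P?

Simulating step by step:
t=0: [11, 92, 129, 209]
t=1: [90, 147, 110, 128]
t=2: [152, 95, 132, 114]
t=3: [81, 138, 101, 119]
t=4: [179, 122, 159, 141]
t=5: [57, 76, 39, 57]
t=6: [171, 190, 153, 171]
t=7: [40, 59, 36, 40]
t=8: [127, 146, 123, 127]
t=9: [91, 72, 95, 91]
t=10: [206, 209, 202, 206]
t=11: [137, 140, 133, 137]
t=12: [69, 66, 73, 69]
t=13: [207, 204, 211, 207]
t=14: [141, 138, 145, 141]
t=15: [56, 59, 52, 56]
t=16: [167, 170, 163, 167]
t=17: [20, 23, 16, 20]
t=18: [59, 62, 55, 59]
t=19: [176, 179, 172, 176]
t=20: [47, 50, 43, 47]
t=21: [140, 143, 136, 140]
t=22: [60, 57, 64, 60]
t=23: [180, 177, 184, 180]
t=24: [60, 57, 64, 60]

Answer: 2
Key observation: The state at step 22, [60, 57, 64, 60], reappears at step 24 — and no state repeats earlier — so the cycle the system enters has period 2.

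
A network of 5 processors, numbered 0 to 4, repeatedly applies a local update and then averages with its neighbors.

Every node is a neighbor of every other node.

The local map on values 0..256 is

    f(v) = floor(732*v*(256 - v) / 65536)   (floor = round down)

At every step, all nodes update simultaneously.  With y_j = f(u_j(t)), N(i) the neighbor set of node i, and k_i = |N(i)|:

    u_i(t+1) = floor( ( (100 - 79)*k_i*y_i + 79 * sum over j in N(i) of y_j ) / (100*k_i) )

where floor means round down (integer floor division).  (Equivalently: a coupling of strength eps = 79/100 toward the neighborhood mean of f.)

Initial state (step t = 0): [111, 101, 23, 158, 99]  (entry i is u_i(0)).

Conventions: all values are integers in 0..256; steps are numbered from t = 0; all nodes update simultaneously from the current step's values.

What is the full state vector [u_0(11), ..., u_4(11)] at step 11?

Answer: [164, 164, 164, 164, 164]

Derivation:
t=0: [111, 101, 23, 158, 99]
t=1: [151, 151, 150, 151, 151]
t=2: [177, 177, 177, 177, 177]
t=3: [156, 156, 156, 156, 156]
t=4: [174, 174, 174, 174, 174]
t=5: [159, 159, 159, 159, 159]
t=6: [172, 172, 172, 172, 172]
t=7: [161, 161, 161, 161, 161]
t=8: [170, 170, 170, 170, 170]
t=9: [163, 163, 163, 163, 163]
t=10: [169, 169, 169, 169, 169]
t=11: [164, 164, 164, 164, 164]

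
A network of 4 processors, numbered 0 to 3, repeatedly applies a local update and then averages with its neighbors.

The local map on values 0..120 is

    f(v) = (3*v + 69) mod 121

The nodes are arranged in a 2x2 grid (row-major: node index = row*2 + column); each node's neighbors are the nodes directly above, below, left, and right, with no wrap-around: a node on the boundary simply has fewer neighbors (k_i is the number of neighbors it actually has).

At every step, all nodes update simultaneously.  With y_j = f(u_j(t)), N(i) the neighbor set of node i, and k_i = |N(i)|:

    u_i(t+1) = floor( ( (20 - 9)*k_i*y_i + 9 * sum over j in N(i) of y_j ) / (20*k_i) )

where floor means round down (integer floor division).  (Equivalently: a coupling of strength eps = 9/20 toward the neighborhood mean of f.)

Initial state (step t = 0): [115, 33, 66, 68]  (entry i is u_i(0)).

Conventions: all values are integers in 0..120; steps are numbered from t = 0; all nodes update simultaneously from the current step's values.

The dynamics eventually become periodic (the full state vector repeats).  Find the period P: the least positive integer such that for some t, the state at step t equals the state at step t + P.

Simulating step by step:
t=0: [115, 33, 66, 68]
t=1: [44, 44, 32, 33]
t=2: [71, 72, 52, 53]
t=3: [55, 56, 90, 91]
t=4: [110, 111, 101, 102]
t=5: [30, 32, 15, 17]
t=6: [56, 59, 98, 101]
t=7: [64, 30, 28, 5]
t=8: [26, 44, 40, 61]
t=9: [47, 52, 45, 38]
t=10: [91, 91, 79, 76]
t=11: [91, 89, 70, 67]
t=12: [84, 80, 49, 44]
t=13: [79, 72, 88, 80]
t=14: [65, 53, 79, 67]
t=15: [50, 70, 46, 53]
t=16: [81, 66, 93, 86]
t=17: [67, 48, 93, 76]
t=18: [59, 69, 76, 74]
t=19: [22, 30, 42, 46]
t=20: [32, 43, 63, 72]
t=21: [45, 61, 28, 44]
t=22: [55, 42, 54, 53]
t=23: [103, 90, 110, 100]
t=24: [38, 58, 24, 33]
t=25: [38, 25, 35, 30]
t=26: [51, 35, 51, 38]
t=27: [90, 65, 92, 68]
t=28: [81, 40, 85, 45]
t=29: [72, 71, 79, 79]
t=30: [47, 46, 59, 58]
t=31: [69, 67, 22, 20]
t=32: [28, 24, 17, 13]
t=33: [49, 42, 97, 90]
t=34: [95, 83, 108, 96]
t=35: [85, 92, 67, 87]
t=36: [74, 94, 53, 77]
t=37: [75, 84, 82, 80]
t=38: [62, 70, 66, 71]
t=39: [21, 32, 25, 35]
t=40: [21, 38, 27, 44]
t=41: [26, 54, 36, 64]
t=42: [51, 70, 40, 47]
t=43: [79, 63, 80, 72]
t=44: [53, 32, 60, 42]
t=45: [70, 64, 44, 52]
t=46: [42, 42, 75, 79]
t=47: [69, 71, 59, 63]
t=48: [28, 33, 13, 18]
t=49: [52, 33, 67, 35]
t=50: [74, 61, 50, 46]
t=51: [51, 35, 84, 71]
t=52: [85, 60, 75, 51]
t=53: [58, 45, 69, 68]
t=54: [26, 52, 25, 43]
t=55: [42, 80, 35, 70]
t=56: [67, 61, 54, 47]
t=57: [42, 31, 86, 75]
t=58: [69, 50, 75, 56]
t=59: [52, 87, 62, 97]
t=60: [79, 98, 57, 87]
t=61: [61, 34, 99, 75]
t=62: [17, 41, 15, 40]
t=63: [107, 81, 105, 79]
t=64: [35, 58, 32, 55]
t=65: [39, 37, 61, 72]
t=66: [51, 56, 29, 39]
t=67: [89, 101, 56, 69]
t=68: [79, 33, 92, 46]
t=69: [68, 59, 90, 81]
t=70: [39, 24, 76, 61]
t=71: [52, 27, 47, 22]
t=72: [83, 42, 75, 34]
t=73: [70, 69, 56, 55]
t=74: [54, 52, 97, 95]
t=75: [110, 107, 114, 111]
t=76: [36, 31, 43, 38]
t=77: [57, 49, 68, 60]
t=78: [93, 80, 45, 32]
t=79: [92, 70, 79, 57]
t=80: [79, 70, 85, 88]
t=81: [61, 55, 79, 76]
t=82: [45, 76, 49, 70]
t=83: [79, 57, 79, 54]
t=84: [76, 104, 74, 101]
t=85: [45, 24, 41, 20]
t=86: [66, 31, 59, 24]
t=87: [23, 32, 12, 21]
t=88: [42, 30, 64, 39]
t=89: [53, 52, 41, 48]
t=90: [98, 101, 83, 89]
t=91: [19, 26, 62, 70]
t=92: [11, 23, 16, 29]
t=93: [86, 40, 95, 49]
t=94: [87, 77, 102, 92]
t=95: [64, 74, 49, 72]
t=96: [42, 40, 66, 56]
t=97: [61, 80, 56, 84]
t=98: [46, 56, 83, 84]
t=99: [90, 100, 78, 86]
t=100: [68, 44, 74, 61]
t=101: [46, 53, 36, 34]
t=102: [83, 89, 61, 64]
t=103: [65, 73, 26, 33]
t=104: [28, 40, 29, 42]
t=105: [40, 61, 43, 63]
t=106: [56, 24, 61, 28]
t=107: [70, 44, 38, 24]
t=108: [52, 56, 46, 42]
t=109: [102, 103, 87, 86]
t=110: [29, 30, 70, 69]
t=111: [36, 36, 35, 35]
t=112: [55, 55, 53, 53]
t=113: [111, 111, 108, 108]
t=114: [36, 36, 32, 32]
t=115: [53, 53, 46, 46]
t=116: [102, 102, 90, 90]
t=117: [31, 31, 77, 77]
t=118: [44, 44, 54, 54]
t=119: [86, 86, 103, 103]
t=120: [69, 69, 30, 30]
t=121: [34, 34, 37, 37]
t=122: [52, 52, 56, 56]
t=123: [106, 106, 113, 113]
t=124: [28, 28, 40, 40]
t=125: [40, 40, 59, 59]
t=126: [53, 53, 18, 18]
t=127: [83, 83, 25, 25]
t=128: [64, 64, 34, 34]
t=129: [25, 25, 43, 43]
t=130: [35, 35, 64, 64]
t=131: [45, 45, 26, 26]
t=132: [70, 70, 38, 38]
t=133: [42, 42, 56, 56]
t=134: [83, 83, 106, 106]
t=135: [64, 64, 35, 35]
t=136: [26, 26, 45, 45]
t=137: [38, 38, 70, 70]
t=138: [56, 56, 42, 42]
t=139: [106, 106, 83, 83]
t=140: [35, 35, 64, 64]

Answer: 10
Key observation: The state at step 130, [35, 35, 64, 64], reappears at step 140 — and no state repeats earlier — so the cycle the system enters has period 10.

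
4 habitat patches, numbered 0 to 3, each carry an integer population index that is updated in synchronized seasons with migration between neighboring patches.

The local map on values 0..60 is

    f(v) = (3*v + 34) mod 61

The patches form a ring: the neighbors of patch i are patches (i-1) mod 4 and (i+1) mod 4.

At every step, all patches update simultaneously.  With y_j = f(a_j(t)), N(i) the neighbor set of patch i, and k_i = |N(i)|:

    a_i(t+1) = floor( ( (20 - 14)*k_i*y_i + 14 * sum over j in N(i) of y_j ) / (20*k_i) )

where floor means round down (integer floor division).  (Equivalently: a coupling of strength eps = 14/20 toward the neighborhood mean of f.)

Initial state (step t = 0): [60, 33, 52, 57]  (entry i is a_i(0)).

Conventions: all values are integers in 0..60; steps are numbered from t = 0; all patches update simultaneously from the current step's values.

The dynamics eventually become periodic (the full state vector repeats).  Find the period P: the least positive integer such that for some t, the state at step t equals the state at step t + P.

Answer: 4
Key observation: The state at step 40, [32, 38, 25, 27], reappears at step 44 — and no state repeats earlier — so the cycle the system enters has period 4.

Derivation:
t=0: [60, 33, 52, 57]
t=1: [20, 16, 13, 19]
t=2: [27, 22, 21, 24]
t=3: [45, 43, 40, 45]
t=4: [44, 39, 40, 41]
t=5: [35, 35, 32, 37]
t=6: [19, 13, 16, 15]
t=7: [19, 21, 16, 23]
t=8: [36, 28, 33, 30]
t=9: [26, 27, 23, 11]
t=10: [36, 48, 33, 34]
t=11: [30, 27, 27, 15]
t=12: [25, 35, 41, 25]
t=13: [37, 34, 33, 43]
t=14: [26, 16, 22, 24]
t=15: [38, 37, 34, 45]
t=16: [32, 20, 28, 28]
t=17: [33, 32, 48, 39]
t=18: [16, 25, 29, 32]
t=19: [25, 42, 37, 30]
t=20: [28, 36, 20, 25]
t=21: [40, 37, 33, 45]
t=22: [34, 21, 27, 29]
t=23: [37, 34, 49, 41]
t=24: [24, 32, 34, 39]
t=25: [26, 23, 17, 29]
t=26: [51, 38, 42, 44]
t=27: [25, 22, 35, 27]
t=28: [46, 34, 37, 38]
t=29: [29, 29, 20, 33]
t=30: [42, 50, 34, 35]
t=31: [17, 18, 10, 23]
t=32: [31, 17, 25, 22]
t=33: [23, 25, 36, 30]
t=34: [30, 36, 23, 22]
t=35: [21, 21, 33, 27]
t=36: [42, 27, 34, 32]
t=37: [33, 34, 25, 20]
t=38: [19, 24, 30, 30]
t=39: [25, 24, 17, 11]
t=40: [32, 38, 25, 27]
t=41: [30, 27, 42, 35]
t=42: [25, 30, 36, 19]
t=43: [25, 24, 17, 32]
t=44: [32, 38, 25, 27]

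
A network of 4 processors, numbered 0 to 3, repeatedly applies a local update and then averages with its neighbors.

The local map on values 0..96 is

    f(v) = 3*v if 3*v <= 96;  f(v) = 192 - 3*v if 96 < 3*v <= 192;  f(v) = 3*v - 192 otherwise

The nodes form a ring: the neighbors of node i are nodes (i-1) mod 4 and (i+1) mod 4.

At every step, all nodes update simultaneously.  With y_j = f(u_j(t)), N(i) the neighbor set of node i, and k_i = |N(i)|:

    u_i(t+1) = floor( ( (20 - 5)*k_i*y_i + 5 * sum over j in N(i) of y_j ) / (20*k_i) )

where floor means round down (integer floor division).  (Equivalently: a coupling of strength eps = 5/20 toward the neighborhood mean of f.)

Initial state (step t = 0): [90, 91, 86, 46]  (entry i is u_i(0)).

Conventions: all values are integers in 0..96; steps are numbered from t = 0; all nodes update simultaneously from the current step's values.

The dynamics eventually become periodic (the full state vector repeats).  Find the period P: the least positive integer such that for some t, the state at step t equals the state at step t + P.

Simulating step by step:
t=0: [90, 91, 86, 46]
t=1: [75, 78, 66, 58]
t=2: [32, 36, 12, 18]
t=3: [89, 79, 44, 57]
t=4: [64, 50, 53, 32]
t=5: [17, 35, 42, 76]
t=6: [53, 79, 64, 41]
t=7: [39, 37, 14, 55]
t=8: [69, 75, 45, 34]
t=9: [26, 33, 58, 76]
t=10: [74, 81, 29, 39]
t=11: [38, 52, 81, 70]
t=12: [65, 43, 45, 29]
t=13: [21, 54, 61, 72]
t=14: [54, 31, 13, 27]
t=15: [44, 78, 51, 69]
t=16: [52, 43, 36, 23]
t=17: [43, 62, 79, 66]
t=18: [48, 18, 35, 18]
t=19: [49, 57, 78, 57]
t=20: [39, 26, 36, 26]
t=21: [75, 78, 82, 78]
t=22: [35, 42, 51, 42]
t=23: [81, 65, 45, 65]
t=24: [39, 15, 43, 15]
t=25: [67, 51, 58, 51]
t=26: [16, 32, 23, 32]
t=27: [60, 86, 75, 86]
t=28: [25, 55, 41, 55]
t=29: [63, 38, 58, 38]
t=30: [21, 61, 33, 61]
t=31: [49, 26, 72, 26]
t=32: [53, 67, 37, 67]
t=33: [27, 21, 63, 21]
t=34: [76, 57, 18, 57]
t=35: [32, 27, 45, 27]
t=36: [92, 79, 63, 79]
t=37: [74, 44, 13, 44]
t=38: [37, 53, 44, 53]
t=39: [69, 42, 53, 42]
t=40: [27, 55, 41, 55]
t=41: [67, 39, 58, 39]
t=42: [25, 59, 32, 59]
t=43: [60, 32, 75, 32]
t=44: [33, 77, 48, 77]
t=45: [79, 46, 45, 46]
t=46: [47, 53, 56, 53]
t=47: [46, 34, 26, 34]
t=48: [63, 84, 81, 84]
t=49: [17, 51, 53, 51]
t=50: [48, 39, 34, 39]
t=51: [54, 73, 86, 73]
t=52: [29, 32, 56, 32]
t=53: [89, 85, 42, 85]
t=54: [72, 64, 65, 64]
t=55: [18, 3, 2, 3]
t=56: [42, 14, 6, 14]
t=57: [60, 42, 24, 42]
t=58: [25, 60, 70, 60]
t=59: [59, 20, 16, 20]
t=60: [26, 52, 51, 52]
t=61: [67, 41, 38, 41]
t=62: [24, 62, 75, 62]
t=63: [55, 17, 26, 17]
t=64: [33, 51, 71, 51]
t=65: [79, 43, 25, 43]
t=66: [49, 62, 72, 62]
t=67: [35, 13, 19, 13]
t=68: [75, 47, 52, 47]
t=69: [37, 46, 39, 46]
t=70: [74, 60, 69, 60]
t=71: [25, 14, 14, 14]
t=72: [66, 46, 42, 46]
t=73: [18, 49, 63, 49]
t=74: [51, 40, 13, 40]
t=75: [47, 63, 47, 63]
t=76: [39, 15, 39, 15]
t=77: [67, 52, 67, 52]
t=78: [15, 29, 15, 29]
t=79: [55, 76, 55, 76]
t=80: [29, 33, 29, 33]
t=81: [88, 91, 88, 91]
t=82: [74, 78, 74, 78]
t=83: [33, 39, 33, 39]
t=84: [88, 79, 88, 79]
t=85: [65, 51, 65, 51]
t=86: [12, 30, 12, 30]
t=87: [49, 76, 49, 76]
t=88: [42, 38, 42, 38]
t=89: [69, 75, 69, 75]
t=90: [19, 28, 19, 28]
t=91: [63, 77, 63, 77]
t=92: [12, 30, 12, 30]

Answer: 6
Key observation: The state at step 86, [12, 30, 12, 30], reappears at step 92 — and no state repeats earlier — so the cycle the system enters has period 6.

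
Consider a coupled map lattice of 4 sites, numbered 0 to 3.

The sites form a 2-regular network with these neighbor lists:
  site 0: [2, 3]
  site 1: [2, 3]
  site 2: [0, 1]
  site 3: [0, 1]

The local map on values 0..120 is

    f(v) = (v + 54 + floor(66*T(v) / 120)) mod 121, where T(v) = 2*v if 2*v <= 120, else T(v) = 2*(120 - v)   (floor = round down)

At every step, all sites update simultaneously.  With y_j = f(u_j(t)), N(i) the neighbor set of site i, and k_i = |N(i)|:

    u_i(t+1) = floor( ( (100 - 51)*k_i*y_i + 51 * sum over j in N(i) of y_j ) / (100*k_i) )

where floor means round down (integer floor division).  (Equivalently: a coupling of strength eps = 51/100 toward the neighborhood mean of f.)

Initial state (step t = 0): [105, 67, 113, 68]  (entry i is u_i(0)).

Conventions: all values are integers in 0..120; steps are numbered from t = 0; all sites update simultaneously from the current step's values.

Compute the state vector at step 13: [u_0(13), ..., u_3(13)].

Simulating step by step:
t=0: [105, 67, 113, 68]
t=1: [54, 56, 54, 56]
t=2: [47, 48, 47, 48]
t=3: [31, 32, 31, 32]
t=4: [88, 30, 88, 30]
t=5: [71, 101, 71, 101]
t=6: [56, 54, 56, 54]
t=7: [48, 47, 48, 47]
t=8: [32, 31, 32, 31]
t=9: [30, 88, 30, 88]
t=10: [101, 71, 101, 71]
t=11: [54, 56, 54, 56]
t=12: [47, 48, 47, 48]
t=13: [31, 32, 31, 32]

Answer: [31, 32, 31, 32]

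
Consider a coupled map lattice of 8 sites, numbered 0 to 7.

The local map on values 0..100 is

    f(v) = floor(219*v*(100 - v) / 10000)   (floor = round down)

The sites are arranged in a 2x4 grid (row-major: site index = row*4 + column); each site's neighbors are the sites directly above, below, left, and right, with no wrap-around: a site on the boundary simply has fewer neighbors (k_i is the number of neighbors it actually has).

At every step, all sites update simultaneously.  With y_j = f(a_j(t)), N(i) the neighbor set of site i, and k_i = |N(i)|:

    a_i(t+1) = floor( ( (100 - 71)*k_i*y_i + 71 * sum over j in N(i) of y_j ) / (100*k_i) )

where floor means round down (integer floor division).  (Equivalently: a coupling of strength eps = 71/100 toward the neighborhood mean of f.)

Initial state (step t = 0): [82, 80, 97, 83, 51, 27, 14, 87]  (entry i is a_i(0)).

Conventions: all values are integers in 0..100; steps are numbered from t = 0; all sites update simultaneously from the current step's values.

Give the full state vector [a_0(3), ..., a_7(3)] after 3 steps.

Simulating step by step:
t=0: [82, 80, 97, 83, 51, 27, 14, 87]
t=1: [40, 29, 23, 19, 42, 39, 24, 26]
t=2: [49, 46, 38, 37, 52, 47, 42, 37]
t=3: [54, 53, 52, 51, 54, 53, 52, 51]

Answer: [54, 53, 52, 51, 54, 53, 52, 51]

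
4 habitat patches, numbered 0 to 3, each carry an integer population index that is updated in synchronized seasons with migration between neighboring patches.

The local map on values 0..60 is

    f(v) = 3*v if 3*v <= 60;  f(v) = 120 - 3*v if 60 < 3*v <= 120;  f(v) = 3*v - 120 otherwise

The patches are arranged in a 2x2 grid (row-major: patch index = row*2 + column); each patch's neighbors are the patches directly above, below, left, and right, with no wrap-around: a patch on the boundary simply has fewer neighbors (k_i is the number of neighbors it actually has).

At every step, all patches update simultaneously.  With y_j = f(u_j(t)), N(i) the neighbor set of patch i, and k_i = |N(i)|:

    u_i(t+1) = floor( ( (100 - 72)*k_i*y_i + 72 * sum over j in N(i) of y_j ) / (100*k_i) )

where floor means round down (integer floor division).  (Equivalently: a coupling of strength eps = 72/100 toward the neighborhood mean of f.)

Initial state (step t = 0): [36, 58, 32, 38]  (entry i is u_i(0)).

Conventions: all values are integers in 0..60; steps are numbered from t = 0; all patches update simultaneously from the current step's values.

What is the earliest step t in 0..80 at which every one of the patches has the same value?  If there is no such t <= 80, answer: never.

Simulating step by step:
t=0: [36, 58, 32, 38]  (not all equal)
t=1: [31, 21, 13, 29]  (not all equal)
t=2: [42, 37, 32, 43]  (not all equal)
t=3: [13, 7, 12, 14]  (not all equal)
t=4: [31, 35, 39, 32]  (not all equal)
t=5: [14, 22, 19, 13]  (not all equal)
t=6: [51, 44, 45, 50]  (not all equal)
t=7: [18, 26, 26, 18]  (not all equal)
t=8: [45, 50, 50, 45]  (not all equal)
t=9: [25, 19, 19, 25]  (not all equal)
t=10: [53, 48, 48, 53]  (not all equal)
t=11: [28, 34, 34, 28]  (not all equal)
t=12: [23, 30, 30, 23]  (not all equal)
t=13: [35, 45, 45, 35]  (not all equal)
t=14: [15, 15, 15, 15]  (all equal)

Answer: 14
Key observation: Synchronization is absorbing here: once all patches are equal they stay equal, and step 14 is the first all-equal step.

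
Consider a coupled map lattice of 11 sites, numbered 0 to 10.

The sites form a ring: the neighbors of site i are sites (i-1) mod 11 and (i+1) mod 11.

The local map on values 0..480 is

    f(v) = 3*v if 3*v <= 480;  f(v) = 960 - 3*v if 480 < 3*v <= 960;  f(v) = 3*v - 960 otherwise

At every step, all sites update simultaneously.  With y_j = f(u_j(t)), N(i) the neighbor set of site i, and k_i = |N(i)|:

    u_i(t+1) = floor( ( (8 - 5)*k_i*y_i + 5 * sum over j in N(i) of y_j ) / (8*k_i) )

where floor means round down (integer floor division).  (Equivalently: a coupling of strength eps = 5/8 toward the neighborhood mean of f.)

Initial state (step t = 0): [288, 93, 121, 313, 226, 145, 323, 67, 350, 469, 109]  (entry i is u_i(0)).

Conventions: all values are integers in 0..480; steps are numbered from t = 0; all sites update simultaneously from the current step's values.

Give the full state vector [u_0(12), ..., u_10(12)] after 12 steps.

Answer: [440, 397, 371, 389, 433, 350, 268, 260, 357, 414, 440]

Derivation:
t=0: [288, 93, 121, 313, 226, 145, 323, 67, 350, 469, 109]
t=1: [225, 248, 229, 209, 248, 254, 202, 106, 236, 297, 292]
t=2: [200, 255, 273, 277, 246, 252, 294, 308, 215, 130, 142]
t=3: [329, 229, 154, 161, 187, 170, 104, 136, 251, 377, 394]
t=4: [164, 255, 407, 447, 439, 390, 385, 315, 258, 198, 145]
t=5: [372, 300, 277, 336, 318, 251, 143, 124, 188, 331, 423]
t=6: [173, 111, 82, 60, 81, 213, 341, 397, 275, 232, 174]
t=7: [406, 339, 252, 220, 247, 216, 196, 148, 205, 278, 384]
t=8: [174, 165, 188, 244, 273, 301, 375, 390, 307, 215, 192]
t=9: [429, 435, 365, 253, 141, 117, 145, 142, 178, 250, 379]
t=10: [285, 273, 221, 249, 331, 399, 405, 428, 358, 267, 234]
t=11: [164, 178, 222, 183, 153, 178, 270, 236, 193, 175, 179]
t=12: [440, 397, 371, 389, 433, 350, 268, 260, 357, 414, 440]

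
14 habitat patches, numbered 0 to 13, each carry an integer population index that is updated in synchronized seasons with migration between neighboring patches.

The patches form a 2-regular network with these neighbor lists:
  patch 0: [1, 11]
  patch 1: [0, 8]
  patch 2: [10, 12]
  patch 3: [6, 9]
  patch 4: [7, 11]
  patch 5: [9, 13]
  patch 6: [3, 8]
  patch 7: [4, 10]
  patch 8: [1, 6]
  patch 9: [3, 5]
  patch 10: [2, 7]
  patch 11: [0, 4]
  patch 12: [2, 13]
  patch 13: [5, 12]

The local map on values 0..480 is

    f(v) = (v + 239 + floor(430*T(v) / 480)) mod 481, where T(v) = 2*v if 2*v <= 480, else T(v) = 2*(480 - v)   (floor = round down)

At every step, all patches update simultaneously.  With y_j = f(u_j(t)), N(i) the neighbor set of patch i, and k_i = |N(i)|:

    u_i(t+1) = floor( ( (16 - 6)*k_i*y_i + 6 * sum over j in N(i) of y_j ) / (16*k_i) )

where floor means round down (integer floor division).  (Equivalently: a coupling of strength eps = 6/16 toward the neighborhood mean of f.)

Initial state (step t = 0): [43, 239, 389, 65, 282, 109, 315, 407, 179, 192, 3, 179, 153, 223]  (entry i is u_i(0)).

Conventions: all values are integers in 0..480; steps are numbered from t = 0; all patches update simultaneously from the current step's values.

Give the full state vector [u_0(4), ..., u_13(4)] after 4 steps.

Simulating step by step:
t=0: [43, 239, 389, 65, 282, 109, 315, 407, 179, 192, 3, 179, 153, 223]
t=1: [352, 381, 274, 386, 349, 165, 356, 304, 309, 274, 267, 301, 245, 283]
t=2: [342, 331, 406, 333, 354, 285, 338, 375, 355, 350, 399, 364, 413, 366]
t=3: [345, 349, 296, 350, 332, 370, 348, 320, 342, 352, 304, 333, 298, 333]
t=4: [345, 342, 381, 340, 356, 333, 342, 364, 344, 336, 375, 352, 376, 353]

Answer: [345, 342, 381, 340, 356, 333, 342, 364, 344, 336, 375, 352, 376, 353]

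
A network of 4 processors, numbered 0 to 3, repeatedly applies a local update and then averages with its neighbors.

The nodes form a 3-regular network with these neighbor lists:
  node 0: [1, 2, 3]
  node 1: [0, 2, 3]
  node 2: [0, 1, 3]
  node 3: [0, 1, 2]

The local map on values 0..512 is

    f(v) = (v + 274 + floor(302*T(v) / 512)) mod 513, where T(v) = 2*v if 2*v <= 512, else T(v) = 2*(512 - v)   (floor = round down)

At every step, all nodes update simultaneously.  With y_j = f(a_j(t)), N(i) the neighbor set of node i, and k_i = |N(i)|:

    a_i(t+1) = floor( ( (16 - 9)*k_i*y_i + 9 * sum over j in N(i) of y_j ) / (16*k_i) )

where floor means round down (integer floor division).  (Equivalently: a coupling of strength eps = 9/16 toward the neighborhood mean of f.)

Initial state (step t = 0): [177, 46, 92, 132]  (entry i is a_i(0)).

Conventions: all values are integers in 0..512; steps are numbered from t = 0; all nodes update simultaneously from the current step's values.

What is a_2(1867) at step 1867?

Answer: a_2(1867) = 309
Key observation: The state at step 5, [309, 309, 309, 309], reappears at step 6: the system is in a cycle of period 1 from step 5 on.  Therefore the state at step 1867 equals the state at step 5 + ((1867 - 5) mod 1) = 5, which is [309, 309, 309, 309].

Derivation:
t=0: [177, 46, 92, 132]
t=1: [231, 288, 313, 207]
t=2: [271, 283, 282, 258]
t=3: [315, 315, 315, 316]
t=4: [308, 308, 308, 308]
t=5: [309, 309, 309, 309]
t=6: [309, 309, 309, 309]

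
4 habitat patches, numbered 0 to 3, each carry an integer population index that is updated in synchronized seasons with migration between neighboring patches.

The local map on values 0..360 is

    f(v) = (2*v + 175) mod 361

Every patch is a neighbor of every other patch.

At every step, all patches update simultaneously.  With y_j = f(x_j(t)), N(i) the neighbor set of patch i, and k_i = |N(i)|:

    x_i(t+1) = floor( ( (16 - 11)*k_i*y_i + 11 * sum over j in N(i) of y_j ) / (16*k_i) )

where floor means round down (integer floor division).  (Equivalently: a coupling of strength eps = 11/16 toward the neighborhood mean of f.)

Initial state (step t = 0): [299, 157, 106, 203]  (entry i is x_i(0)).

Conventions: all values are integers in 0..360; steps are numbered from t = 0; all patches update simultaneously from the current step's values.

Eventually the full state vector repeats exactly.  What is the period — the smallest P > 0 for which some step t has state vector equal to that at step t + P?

Answer: 18
Key observation: The state at step 3, [224, 225, 224, 225], reappears at step 21 — and no state repeats earlier — so the cycle the system enters has period 18.

Derivation:
t=0: [299, 157, 106, 203]
t=1: [101, 108, 99, 115]
t=2: [24, 25, 24, 27]
t=3: [224, 225, 224, 225]
t=4: [262, 263, 262, 263]
t=5: [338, 339, 338, 339]
t=6: [129, 130, 129, 130]
t=7: [72, 73, 72, 73]
t=8: [319, 320, 319, 320]
t=9: [91, 92, 91, 92]
t=10: [357, 358, 357, 358]
t=11: [167, 168, 167, 168]
t=12: [148, 149, 148, 149]
t=13: [110, 111, 110, 111]
t=14: [34, 35, 34, 35]
t=15: [243, 244, 243, 244]
t=16: [300, 301, 300, 301]
t=17: [53, 54, 53, 54]
t=18: [281, 282, 281, 282]
t=19: [15, 16, 15, 16]
t=20: [205, 206, 205, 206]
t=21: [224, 225, 224, 225]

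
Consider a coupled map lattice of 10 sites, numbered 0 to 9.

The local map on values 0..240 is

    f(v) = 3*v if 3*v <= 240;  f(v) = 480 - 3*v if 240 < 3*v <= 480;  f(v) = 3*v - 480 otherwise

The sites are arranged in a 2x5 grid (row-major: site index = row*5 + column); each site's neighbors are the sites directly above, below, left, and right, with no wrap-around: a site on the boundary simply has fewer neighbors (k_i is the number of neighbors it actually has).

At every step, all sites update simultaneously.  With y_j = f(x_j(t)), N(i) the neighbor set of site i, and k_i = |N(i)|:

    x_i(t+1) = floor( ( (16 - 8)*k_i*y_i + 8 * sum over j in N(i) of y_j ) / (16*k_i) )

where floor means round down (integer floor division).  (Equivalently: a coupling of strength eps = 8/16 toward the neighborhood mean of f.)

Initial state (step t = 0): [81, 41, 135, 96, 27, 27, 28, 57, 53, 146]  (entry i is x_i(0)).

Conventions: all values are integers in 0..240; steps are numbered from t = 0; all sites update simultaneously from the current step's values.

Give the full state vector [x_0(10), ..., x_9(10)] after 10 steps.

Answer: [177, 96, 69, 145, 206, 177, 90, 54, 132, 200]

Derivation:
t=0: [81, 41, 135, 96, 27, 27, 28, 57, 53, 146]
t=1: [169, 127, 118, 148, 99, 120, 104, 138, 147, 81]
t=2: [68, 103, 96, 76, 159, 108, 131, 88, 76, 174]
t=3: [183, 166, 198, 184, 69, 150, 134, 192, 195, 78]
t=4: [46, 52, 88, 107, 180, 51, 63, 97, 119, 195]
t=5: [146, 168, 192, 146, 96, 158, 177, 182, 137, 98]
t=6: [28, 43, 70, 80, 153, 26, 41, 69, 83, 158]
t=7: [93, 134, 201, 197, 72, 90, 130, 197, 191, 66]
t=8: [172, 108, 111, 127, 185, 177, 111, 106, 116, 176]
t=9: [69, 133, 143, 108, 74, 71, 135, 152, 117, 75]
t=10: [177, 96, 69, 145, 206, 177, 90, 54, 132, 200]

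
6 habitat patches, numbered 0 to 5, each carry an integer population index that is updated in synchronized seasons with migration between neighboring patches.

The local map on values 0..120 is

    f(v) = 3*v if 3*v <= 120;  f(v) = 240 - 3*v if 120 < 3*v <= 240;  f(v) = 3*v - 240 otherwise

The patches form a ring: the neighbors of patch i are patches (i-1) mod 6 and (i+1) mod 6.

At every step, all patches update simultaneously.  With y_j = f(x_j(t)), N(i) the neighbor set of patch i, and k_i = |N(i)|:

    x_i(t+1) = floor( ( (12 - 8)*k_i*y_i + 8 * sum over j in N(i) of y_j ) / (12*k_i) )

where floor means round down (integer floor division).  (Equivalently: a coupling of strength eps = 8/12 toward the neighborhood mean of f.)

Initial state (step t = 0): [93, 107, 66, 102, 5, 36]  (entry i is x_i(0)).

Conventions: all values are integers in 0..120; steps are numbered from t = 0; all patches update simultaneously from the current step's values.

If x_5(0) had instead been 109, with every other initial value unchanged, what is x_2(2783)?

Simulating step by step:
t=0: [93, 107, 66, 102, 5, 109]
t=1: [69, 54, 63, 41, 56, 47]
t=2: [70, 54, 82, 80, 96, 68]
t=3: [48, 38, 28, 18, 28, 38]
t=4: [108, 98, 84, 74, 84, 98]
t=5: [64, 50, 28, 14, 28, 50]
t=6: [76, 74, 72, 70, 72, 74]
t=7: [16, 18, 24, 26, 24, 18]
t=8: [52, 58, 68, 74, 68, 58]
t=9: [72, 62, 40, 30, 40, 62]
t=10: [44, 66, 88, 110, 88, 66]
t=11: [64, 58, 52, 46, 52, 58]
t=12: [60, 66, 84, 90, 84, 66]
t=13: [48, 38, 28, 18, 28, 38]

Answer: x_2(2783) = 28
Key observation: The state at step 3, [48, 38, 28, 18, 28, 38], reappears at step 13: the system is in a cycle of period 10 from step 3 on.  Therefore the state at step 2783 equals the state at step 3 + ((2783 - 3) mod 10) = 3, which is [48, 38, 28, 18, 28, 38].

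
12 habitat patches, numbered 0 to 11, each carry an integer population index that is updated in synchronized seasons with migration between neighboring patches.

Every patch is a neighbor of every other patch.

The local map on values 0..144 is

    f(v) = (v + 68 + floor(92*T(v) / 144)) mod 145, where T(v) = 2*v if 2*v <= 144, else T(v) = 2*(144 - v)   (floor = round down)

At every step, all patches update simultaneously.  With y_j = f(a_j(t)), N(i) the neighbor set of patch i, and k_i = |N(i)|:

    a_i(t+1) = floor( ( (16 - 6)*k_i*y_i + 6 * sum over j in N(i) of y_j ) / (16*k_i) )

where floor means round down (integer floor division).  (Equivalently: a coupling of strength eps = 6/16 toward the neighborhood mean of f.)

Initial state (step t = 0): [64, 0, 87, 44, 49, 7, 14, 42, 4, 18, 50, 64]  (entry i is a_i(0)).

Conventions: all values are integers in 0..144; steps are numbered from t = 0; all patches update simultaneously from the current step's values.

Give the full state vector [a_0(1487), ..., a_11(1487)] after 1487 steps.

Answer: [83, 83, 83, 83, 83, 83, 83, 83, 83, 83, 83, 83]
Key observation: The state at step 15, [83, 83, 83, 83, 83, 83, 83, 83, 83, 83, 83, 83], reappears at step 16: the system is in a cycle of period 1 from step 15 on.  Therefore the state at step 1487 equals the state at step 15 + ((1487 - 15) mod 1) = 15, which is [83, 83, 83, 83, 83, 83, 83, 83, 83, 83, 83, 83].

Derivation:
t=0: [64, 0, 87, 44, 49, 7, 14, 42, 4, 18, 50, 64]
t=1: [66, 66, 74, 39, 46, 75, 84, 36, 71, 90, 47, 66]
t=2: [67, 67, 75, 30, 40, 75, 73, 27, 73, 72, 42, 67]
t=3: [76, 76, 83, 112, 40, 83, 83, 108, 83, 83, 43, 76]
t=4: [79, 79, 78, 73, 37, 78, 78, 74, 78, 78, 41, 79]
t=5: [80, 80, 80, 80, 33, 80, 80, 80, 80, 80, 39, 80]
t=6: [83, 83, 83, 83, 118, 83, 83, 83, 83, 83, 40, 83]
t=7: [80, 80, 80, 80, 75, 80, 80, 80, 80, 80, 39, 80]
t=8: [81, 81, 81, 81, 82, 81, 81, 81, 81, 81, 38, 81]
t=9: [81, 81, 81, 81, 81, 81, 81, 81, 81, 81, 37, 81]
t=10: [81, 81, 81, 81, 81, 81, 81, 81, 81, 81, 35, 81]
t=11: [81, 81, 81, 81, 81, 81, 81, 81, 81, 81, 32, 81]
t=12: [85, 85, 85, 85, 85, 85, 85, 85, 85, 85, 119, 85]
t=13: [82, 82, 82, 82, 82, 82, 82, 82, 82, 82, 76, 82]
t=14: [84, 84, 84, 84, 84, 84, 84, 84, 84, 84, 84, 84]
t=15: [83, 83, 83, 83, 83, 83, 83, 83, 83, 83, 83, 83]
t=16: [83, 83, 83, 83, 83, 83, 83, 83, 83, 83, 83, 83]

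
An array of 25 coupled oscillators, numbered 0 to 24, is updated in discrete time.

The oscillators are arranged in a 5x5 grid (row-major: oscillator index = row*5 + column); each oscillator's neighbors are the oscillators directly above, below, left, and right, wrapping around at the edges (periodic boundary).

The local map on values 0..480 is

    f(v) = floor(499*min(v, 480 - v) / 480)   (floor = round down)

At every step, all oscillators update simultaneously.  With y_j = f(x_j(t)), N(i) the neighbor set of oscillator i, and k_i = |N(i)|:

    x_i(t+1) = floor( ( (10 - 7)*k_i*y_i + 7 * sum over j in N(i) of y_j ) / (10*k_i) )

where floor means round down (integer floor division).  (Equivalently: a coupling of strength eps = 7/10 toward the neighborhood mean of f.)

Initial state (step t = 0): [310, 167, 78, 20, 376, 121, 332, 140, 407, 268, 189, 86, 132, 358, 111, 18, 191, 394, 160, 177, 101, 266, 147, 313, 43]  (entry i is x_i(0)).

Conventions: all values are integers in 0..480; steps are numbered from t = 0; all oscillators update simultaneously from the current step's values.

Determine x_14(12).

Answer: x_14(12) = 187

Derivation:
t=0: [310, 167, 78, 20, 376, 121, 332, 140, 407, 268, 189, 86, 132, 358, 111, 18, 191, 394, 160, 177, 101, 266, 147, 313, 43]
t=1: [142, 162, 110, 82, 112, 167, 139, 121, 111, 140, 119, 146, 119, 124, 161, 124, 132, 140, 149, 115, 111, 176, 144, 118, 112]
t=2: [144, 153, 126, 107, 121, 149, 151, 124, 119, 143, 145, 137, 132, 136, 140, 124, 147, 142, 136, 134, 134, 154, 143, 124, 117]
t=3: [145, 151, 134, 121, 130, 151, 148, 133, 129, 140, 144, 146, 138, 137, 144, 139, 146, 145, 139, 135, 139, 152, 143, 129, 129]
t=4: [148, 151, 140, 132, 137, 151, 151, 140, 136, 143, 149, 149, 144, 142, 145, 145, 150, 147, 142, 141, 145, 152, 146, 136, 136]
t=5: [151, 153, 146, 140, 143, 153, 153, 146, 143, 147, 152, 153, 149, 146, 149, 150, 153, 150, 146, 146, 150, 154, 149, 143, 143]
t=6: [155, 157, 151, 147, 149, 157, 157, 152, 149, 152, 157, 157, 154, 151, 153, 155, 157, 154, 151, 151, 154, 157, 153, 149, 149]
t=7: [160, 161, 157, 153, 155, 161, 162, 158, 155, 157, 161, 162, 159, 156, 158, 160, 162, 159, 156, 157, 159, 161, 158, 154, 155]
t=8: [165, 166, 163, 160, 161, 166, 166, 164, 161, 163, 166, 167, 164, 162, 163, 165, 166, 164, 162, 163, 165, 166, 163, 161, 161]
t=9: [170, 171, 169, 167, 167, 171, 171, 169, 167, 168, 171, 171, 170, 168, 169, 171, 171, 169, 168, 168, 170, 171, 169, 167, 168]
t=10: [175, 176, 175, 173, 173, 176, 176, 175, 173, 174, 176, 176, 175, 174, 174, 176, 176, 175, 174, 174, 176, 176, 175, 173, 174]
t=11: [181, 181, 180, 179, 179, 181, 181, 180, 179, 180, 181, 181, 181, 180, 180, 181, 181, 181, 180, 180, 181, 181, 180, 179, 180]
t=12: [187, 187, 187, 186, 186, 187, 187, 187, 186, 186, 187, 188, 187, 187, 187, 187, 188, 187, 187, 187, 187, 187, 187, 186, 186]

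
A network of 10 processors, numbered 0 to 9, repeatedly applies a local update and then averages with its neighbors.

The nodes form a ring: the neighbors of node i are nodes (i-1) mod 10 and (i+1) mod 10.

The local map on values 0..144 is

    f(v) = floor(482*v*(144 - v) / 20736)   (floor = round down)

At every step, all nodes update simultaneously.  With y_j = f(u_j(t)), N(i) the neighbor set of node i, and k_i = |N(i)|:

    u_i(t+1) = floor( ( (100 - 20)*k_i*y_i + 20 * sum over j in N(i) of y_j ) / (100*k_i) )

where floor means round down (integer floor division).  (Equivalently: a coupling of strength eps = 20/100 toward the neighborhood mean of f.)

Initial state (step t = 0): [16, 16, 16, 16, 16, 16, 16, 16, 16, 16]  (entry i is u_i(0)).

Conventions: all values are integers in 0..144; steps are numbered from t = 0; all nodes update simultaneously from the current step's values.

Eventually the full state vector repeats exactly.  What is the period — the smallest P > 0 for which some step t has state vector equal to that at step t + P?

Simulating step by step:
t=0: [16, 16, 16, 16, 16, 16, 16, 16, 16, 16]
t=1: [47, 47, 47, 47, 47, 47, 47, 47, 47, 47]
t=2: [105, 105, 105, 105, 105, 105, 105, 105, 105, 105]
t=3: [95, 95, 95, 95, 95, 95, 95, 95, 95, 95]
t=4: [108, 108, 108, 108, 108, 108, 108, 108, 108, 108]
t=5: [90, 90, 90, 90, 90, 90, 90, 90, 90, 90]
t=6: [112, 112, 112, 112, 112, 112, 112, 112, 112, 112]
t=7: [83, 83, 83, 83, 83, 83, 83, 83, 83, 83]
t=8: [117, 117, 117, 117, 117, 117, 117, 117, 117, 117]
t=9: [73, 73, 73, 73, 73, 73, 73, 73, 73, 73]
t=10: [120, 120, 120, 120, 120, 120, 120, 120, 120, 120]
t=11: [66, 66, 66, 66, 66, 66, 66, 66, 66, 66]
t=12: [119, 119, 119, 119, 119, 119, 119, 119, 119, 119]
t=13: [69, 69, 69, 69, 69, 69, 69, 69, 69, 69]
t=14: [120, 120, 120, 120, 120, 120, 120, 120, 120, 120]

Answer: 4
Key observation: The state at step 10, [120, 120, 120, 120, 120, 120, 120, 120, 120, 120], reappears at step 14 — and no state repeats earlier — so the cycle the system enters has period 4.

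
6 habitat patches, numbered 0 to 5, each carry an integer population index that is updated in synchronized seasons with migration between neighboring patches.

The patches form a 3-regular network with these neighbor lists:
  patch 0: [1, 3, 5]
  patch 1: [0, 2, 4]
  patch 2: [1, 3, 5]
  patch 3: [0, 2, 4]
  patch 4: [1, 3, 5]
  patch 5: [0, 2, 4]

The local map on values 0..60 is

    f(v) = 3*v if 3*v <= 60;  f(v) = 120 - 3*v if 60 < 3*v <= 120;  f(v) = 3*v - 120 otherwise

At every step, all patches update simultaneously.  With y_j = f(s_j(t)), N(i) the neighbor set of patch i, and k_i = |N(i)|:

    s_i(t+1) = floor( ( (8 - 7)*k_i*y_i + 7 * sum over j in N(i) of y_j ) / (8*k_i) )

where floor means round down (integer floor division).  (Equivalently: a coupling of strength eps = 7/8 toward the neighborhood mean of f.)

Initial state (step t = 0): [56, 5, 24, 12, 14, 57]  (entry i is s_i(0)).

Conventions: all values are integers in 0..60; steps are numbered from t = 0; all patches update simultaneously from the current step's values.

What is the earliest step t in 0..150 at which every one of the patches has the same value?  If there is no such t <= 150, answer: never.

Simulating step by step:
t=0: [56, 5, 24, 12, 14, 57]  (not all equal)
t=1: [35, 42, 35, 44, 35, 46]  (not all equal)
t=2: [12, 13, 12, 14, 12, 15]  (not all equal)
t=3: [41, 36, 41, 36, 41, 37]  (not all equal)
t=4: [10, 4, 10, 4, 10, 3]  (not all equal)
t=5: [13, 27, 13, 27, 13, 27]  (not all equal)
t=6: [39, 39, 39, 39, 39, 39]  (all equal)

Answer: 6
Key observation: Synchronization is absorbing here: once all patches are equal they stay equal, and step 6 is the first all-equal step.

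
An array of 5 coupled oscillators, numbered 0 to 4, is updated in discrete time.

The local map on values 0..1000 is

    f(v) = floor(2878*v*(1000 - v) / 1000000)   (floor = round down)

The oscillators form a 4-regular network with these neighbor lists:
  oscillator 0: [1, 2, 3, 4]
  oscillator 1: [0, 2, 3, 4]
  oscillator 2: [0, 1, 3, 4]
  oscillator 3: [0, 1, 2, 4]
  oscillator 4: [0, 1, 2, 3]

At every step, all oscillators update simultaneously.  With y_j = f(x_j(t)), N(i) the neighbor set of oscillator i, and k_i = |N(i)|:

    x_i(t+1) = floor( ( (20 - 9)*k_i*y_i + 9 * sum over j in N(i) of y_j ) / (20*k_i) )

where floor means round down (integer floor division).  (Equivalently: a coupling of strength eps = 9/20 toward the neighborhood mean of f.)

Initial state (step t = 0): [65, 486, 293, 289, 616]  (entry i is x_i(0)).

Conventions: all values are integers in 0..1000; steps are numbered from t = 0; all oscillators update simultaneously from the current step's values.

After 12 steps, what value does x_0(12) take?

Answer: x_0(12) = 662

Derivation:
t=0: [65, 486, 293, 289, 616]
t=1: [386, 624, 571, 568, 607]
t=2: [686, 683, 696, 697, 688]
t=3: [616, 618, 611, 611, 615]
t=4: [680, 680, 682, 682, 681]
t=5: [625, 625, 624, 624, 625]
t=6: [674, 674, 674, 674, 674]
t=7: [632, 632, 632, 632, 632]
t=8: [669, 669, 669, 669, 669]
t=9: [637, 637, 637, 637, 637]
t=10: [665, 665, 665, 665, 665]
t=11: [641, 641, 641, 641, 641]
t=12: [662, 662, 662, 662, 662]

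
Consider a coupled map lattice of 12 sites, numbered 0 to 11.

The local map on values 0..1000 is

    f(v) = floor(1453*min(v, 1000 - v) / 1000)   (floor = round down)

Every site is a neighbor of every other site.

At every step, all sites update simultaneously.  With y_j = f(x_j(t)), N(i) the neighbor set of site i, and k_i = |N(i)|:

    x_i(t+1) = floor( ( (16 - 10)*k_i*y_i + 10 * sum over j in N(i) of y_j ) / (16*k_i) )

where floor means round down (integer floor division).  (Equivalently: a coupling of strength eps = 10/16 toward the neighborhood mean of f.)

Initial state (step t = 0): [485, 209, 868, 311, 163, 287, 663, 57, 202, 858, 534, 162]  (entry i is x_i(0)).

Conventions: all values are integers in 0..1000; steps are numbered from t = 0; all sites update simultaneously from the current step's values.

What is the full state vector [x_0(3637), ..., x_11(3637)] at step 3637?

Answer: [709, 709, 709, 709, 709, 709, 709, 709, 709, 709, 709, 709]
Key observation: The state at step 19, [613, 613, 613, 613, 613, 613, 613, 613, 613, 613, 613, 613], reappears at step 29: the system is in a cycle of period 10 from step 19 on.  Therefore the state at step 3637 equals the state at step 19 + ((3637 - 19) mod 10) = 27, which is [709, 709, 709, 709, 709, 709, 709, 709, 709, 709, 709, 709].

Derivation:
t=0: [485, 209, 868, 311, 163, 287, 663, 57, 202, 858, 534, 162]
t=1: [467, 339, 304, 386, 318, 376, 399, 269, 336, 308, 458, 318]
t=2: [568, 509, 493, 531, 499, 526, 537, 476, 508, 495, 564, 499]
t=3: [671, 698, 699, 688, 702, 690, 685, 691, 699, 700, 673, 702]
t=4: [457, 444, 444, 449, 442, 448, 450, 447, 444, 443, 456, 442]
t=5: [654, 647, 647, 650, 647, 649, 650, 649, 647, 647, 653, 647]
t=6: [507, 510, 510, 509, 510, 509, 509, 509, 510, 510, 507, 510]
t=7: [713, 712, 712, 712, 712, 712, 712, 712, 712, 712, 713, 712]
t=8: [417, 417, 417, 417, 417, 417, 417, 417, 417, 417, 417, 417]
t=9: [605, 605, 605, 605, 605, 605, 605, 605, 605, 605, 605, 605]
t=10: [573, 573, 573, 573, 573, 573, 573, 573, 573, 573, 573, 573]
t=11: [620, 620, 620, 620, 620, 620, 620, 620, 620, 620, 620, 620]
t=12: [552, 552, 552, 552, 552, 552, 552, 552, 552, 552, 552, 552]
t=13: [650, 650, 650, 650, 650, 650, 650, 650, 650, 650, 650, 650]
t=14: [508, 508, 508, 508, 508, 508, 508, 508, 508, 508, 508, 508]
t=15: [714, 714, 714, 714, 714, 714, 714, 714, 714, 714, 714, 714]
t=16: [415, 415, 415, 415, 415, 415, 415, 415, 415, 415, 415, 415]
t=17: [602, 602, 602, 602, 602, 602, 602, 602, 602, 602, 602, 602]
t=18: [578, 578, 578, 578, 578, 578, 578, 578, 578, 578, 578, 578]
t=19: [613, 613, 613, 613, 613, 613, 613, 613, 613, 613, 613, 613]
t=20: [562, 562, 562, 562, 562, 562, 562, 562, 562, 562, 562, 562]
t=21: [636, 636, 636, 636, 636, 636, 636, 636, 636, 636, 636, 636]
t=22: [528, 528, 528, 528, 528, 528, 528, 528, 528, 528, 528, 528]
t=23: [685, 685, 685, 685, 685, 685, 685, 685, 685, 685, 685, 685]
t=24: [457, 457, 457, 457, 457, 457, 457, 457, 457, 457, 457, 457]
t=25: [664, 664, 664, 664, 664, 664, 664, 664, 664, 664, 664, 664]
t=26: [488, 488, 488, 488, 488, 488, 488, 488, 488, 488, 488, 488]
t=27: [709, 709, 709, 709, 709, 709, 709, 709, 709, 709, 709, 709]
t=28: [422, 422, 422, 422, 422, 422, 422, 422, 422, 422, 422, 422]
t=29: [613, 613, 613, 613, 613, 613, 613, 613, 613, 613, 613, 613]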